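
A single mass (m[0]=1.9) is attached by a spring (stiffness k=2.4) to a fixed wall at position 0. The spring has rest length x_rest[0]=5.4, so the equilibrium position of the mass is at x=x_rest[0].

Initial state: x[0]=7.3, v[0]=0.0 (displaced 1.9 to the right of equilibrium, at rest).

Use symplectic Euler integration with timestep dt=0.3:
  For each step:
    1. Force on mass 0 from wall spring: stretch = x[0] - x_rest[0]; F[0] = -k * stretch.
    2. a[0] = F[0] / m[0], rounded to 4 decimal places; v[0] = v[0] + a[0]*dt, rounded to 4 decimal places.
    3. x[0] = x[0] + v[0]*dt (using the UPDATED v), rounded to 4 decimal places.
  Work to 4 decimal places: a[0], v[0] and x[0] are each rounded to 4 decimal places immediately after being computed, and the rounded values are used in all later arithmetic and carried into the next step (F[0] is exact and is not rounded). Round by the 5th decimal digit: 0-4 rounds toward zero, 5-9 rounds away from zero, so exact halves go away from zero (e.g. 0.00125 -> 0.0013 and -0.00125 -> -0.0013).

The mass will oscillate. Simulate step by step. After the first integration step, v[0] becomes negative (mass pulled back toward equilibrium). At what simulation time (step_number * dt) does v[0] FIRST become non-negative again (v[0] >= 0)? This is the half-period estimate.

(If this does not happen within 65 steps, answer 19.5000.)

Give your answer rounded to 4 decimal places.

Step 0: x=[7.3000] v=[0.0000]
Step 1: x=[7.0840] v=[-0.7200]
Step 2: x=[6.6765] v=[-1.3582]
Step 3: x=[6.1239] v=[-1.8419]
Step 4: x=[5.4890] v=[-2.1162]
Step 5: x=[4.8440] v=[-2.1499]
Step 6: x=[4.2622] v=[-1.9392]
Step 7: x=[3.8098] v=[-1.5080]
Step 8: x=[3.5382] v=[-0.9054]
Step 9: x=[3.4782] v=[-0.1999]
Step 10: x=[3.6367] v=[0.5284]
First v>=0 after going negative at step 10, time=3.0000

Answer: 3.0000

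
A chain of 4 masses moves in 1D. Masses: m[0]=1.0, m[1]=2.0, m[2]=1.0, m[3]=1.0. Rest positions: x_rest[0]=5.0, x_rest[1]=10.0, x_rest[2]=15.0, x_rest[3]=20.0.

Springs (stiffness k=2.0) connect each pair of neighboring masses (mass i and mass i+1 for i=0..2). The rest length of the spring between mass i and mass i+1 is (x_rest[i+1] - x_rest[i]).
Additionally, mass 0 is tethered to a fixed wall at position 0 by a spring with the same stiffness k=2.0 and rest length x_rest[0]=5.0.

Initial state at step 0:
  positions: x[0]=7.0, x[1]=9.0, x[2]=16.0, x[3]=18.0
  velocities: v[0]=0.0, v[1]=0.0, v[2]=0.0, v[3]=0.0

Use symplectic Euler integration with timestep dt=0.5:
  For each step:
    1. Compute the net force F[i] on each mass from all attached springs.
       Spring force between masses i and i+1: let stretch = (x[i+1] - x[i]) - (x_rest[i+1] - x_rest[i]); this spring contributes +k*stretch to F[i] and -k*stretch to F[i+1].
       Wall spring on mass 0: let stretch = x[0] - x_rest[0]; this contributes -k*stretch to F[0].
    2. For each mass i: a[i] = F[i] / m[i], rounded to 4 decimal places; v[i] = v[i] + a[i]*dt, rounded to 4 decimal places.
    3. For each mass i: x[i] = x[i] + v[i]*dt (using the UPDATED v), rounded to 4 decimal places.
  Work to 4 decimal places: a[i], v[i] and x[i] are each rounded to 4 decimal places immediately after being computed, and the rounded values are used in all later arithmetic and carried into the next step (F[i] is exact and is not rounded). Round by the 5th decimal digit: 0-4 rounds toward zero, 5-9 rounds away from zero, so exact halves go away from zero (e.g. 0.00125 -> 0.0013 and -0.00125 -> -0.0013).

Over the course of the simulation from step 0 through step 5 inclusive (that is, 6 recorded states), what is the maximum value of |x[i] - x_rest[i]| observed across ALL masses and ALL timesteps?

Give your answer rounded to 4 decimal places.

Answer: 2.6250

Derivation:
Step 0: x=[7.0000 9.0000 16.0000 18.0000] v=[0.0000 0.0000 0.0000 0.0000]
Step 1: x=[4.5000 10.2500 13.5000 19.5000] v=[-5.0000 2.5000 -5.0000 3.0000]
Step 2: x=[2.6250 10.8750 12.3750 20.5000] v=[-3.7500 1.2500 -2.2500 2.0000]
Step 3: x=[3.5625 9.8125 14.5625 19.9375] v=[1.8750 -2.1250 4.3750 -1.1250]
Step 4: x=[5.8438 8.3750 17.0625 19.1875] v=[4.5625 -2.8750 5.0000 -1.5000]
Step 5: x=[6.4688 8.4766 16.2813 19.8750] v=[1.2499 0.2032 -1.5625 1.3750]
Max displacement = 2.6250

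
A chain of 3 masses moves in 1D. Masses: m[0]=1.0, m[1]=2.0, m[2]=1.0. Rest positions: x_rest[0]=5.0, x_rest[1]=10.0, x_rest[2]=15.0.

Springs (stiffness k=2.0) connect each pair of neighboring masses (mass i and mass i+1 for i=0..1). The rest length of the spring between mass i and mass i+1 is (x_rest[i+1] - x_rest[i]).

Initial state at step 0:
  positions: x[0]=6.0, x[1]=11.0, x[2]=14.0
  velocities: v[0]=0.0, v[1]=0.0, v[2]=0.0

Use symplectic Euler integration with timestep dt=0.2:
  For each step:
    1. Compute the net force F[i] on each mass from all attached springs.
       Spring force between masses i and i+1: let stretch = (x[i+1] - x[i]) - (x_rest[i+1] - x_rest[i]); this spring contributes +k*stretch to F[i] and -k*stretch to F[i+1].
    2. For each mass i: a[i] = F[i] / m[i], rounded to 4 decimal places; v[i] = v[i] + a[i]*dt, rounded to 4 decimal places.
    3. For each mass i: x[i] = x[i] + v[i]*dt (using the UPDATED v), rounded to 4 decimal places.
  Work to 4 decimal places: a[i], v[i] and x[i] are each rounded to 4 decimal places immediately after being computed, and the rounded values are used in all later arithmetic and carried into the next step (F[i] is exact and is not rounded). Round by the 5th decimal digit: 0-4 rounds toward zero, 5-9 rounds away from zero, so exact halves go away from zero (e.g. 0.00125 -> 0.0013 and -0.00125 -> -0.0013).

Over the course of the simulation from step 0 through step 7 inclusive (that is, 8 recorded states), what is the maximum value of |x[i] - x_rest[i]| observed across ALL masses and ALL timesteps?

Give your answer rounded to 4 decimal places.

Step 0: x=[6.0000 11.0000 14.0000] v=[0.0000 0.0000 0.0000]
Step 1: x=[6.0000 10.9200 14.1600] v=[0.0000 -0.4000 0.8000]
Step 2: x=[5.9936 10.7728 14.4608] v=[-0.0320 -0.7360 1.5040]
Step 3: x=[5.9695 10.5820 14.8666] v=[-0.1203 -0.9542 2.0288]
Step 4: x=[5.9144 10.3780 15.3296] v=[-0.2753 -1.0198 2.3150]
Step 5: x=[5.8164 10.1936 15.7965] v=[-0.4899 -0.9222 2.3344]
Step 6: x=[5.6686 10.0582 16.2151] v=[-0.7390 -0.6771 2.0932]
Step 7: x=[5.4720 9.9935 16.5412] v=[-0.9832 -0.3236 1.6304]
Max displacement = 1.5412

Answer: 1.5412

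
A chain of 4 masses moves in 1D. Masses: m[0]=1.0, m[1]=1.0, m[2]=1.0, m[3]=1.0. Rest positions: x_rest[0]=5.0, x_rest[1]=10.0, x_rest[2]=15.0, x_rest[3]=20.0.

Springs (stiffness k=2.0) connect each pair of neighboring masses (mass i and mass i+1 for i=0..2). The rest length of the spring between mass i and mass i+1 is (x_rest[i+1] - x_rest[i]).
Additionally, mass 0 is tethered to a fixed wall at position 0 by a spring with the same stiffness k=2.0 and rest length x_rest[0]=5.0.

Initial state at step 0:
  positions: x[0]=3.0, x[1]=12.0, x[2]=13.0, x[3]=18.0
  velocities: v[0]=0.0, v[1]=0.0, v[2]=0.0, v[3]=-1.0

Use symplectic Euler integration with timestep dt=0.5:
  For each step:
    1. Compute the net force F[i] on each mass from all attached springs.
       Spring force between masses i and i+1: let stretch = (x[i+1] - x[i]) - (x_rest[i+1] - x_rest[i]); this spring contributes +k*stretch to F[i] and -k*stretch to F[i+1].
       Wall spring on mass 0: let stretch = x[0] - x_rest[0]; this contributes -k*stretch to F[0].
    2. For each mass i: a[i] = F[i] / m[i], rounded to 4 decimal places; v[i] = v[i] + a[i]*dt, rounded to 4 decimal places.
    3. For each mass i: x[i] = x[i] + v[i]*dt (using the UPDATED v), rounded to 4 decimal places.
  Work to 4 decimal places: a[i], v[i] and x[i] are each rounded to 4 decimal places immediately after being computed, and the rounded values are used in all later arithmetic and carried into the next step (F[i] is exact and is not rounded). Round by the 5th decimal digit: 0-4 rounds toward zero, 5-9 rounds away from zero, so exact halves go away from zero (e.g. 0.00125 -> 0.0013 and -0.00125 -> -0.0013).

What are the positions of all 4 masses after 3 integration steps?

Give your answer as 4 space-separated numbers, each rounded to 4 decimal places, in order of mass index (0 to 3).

Step 0: x=[3.0000 12.0000 13.0000 18.0000] v=[0.0000 0.0000 0.0000 -1.0000]
Step 1: x=[6.0000 8.0000 15.0000 17.5000] v=[6.0000 -8.0000 4.0000 -1.0000]
Step 2: x=[7.0000 6.5000 14.7500 18.2500] v=[2.0000 -3.0000 -0.5000 1.5000]
Step 3: x=[4.2500 9.3750 12.1250 19.7500] v=[-5.5000 5.7500 -5.2500 3.0000]

Answer: 4.2500 9.3750 12.1250 19.7500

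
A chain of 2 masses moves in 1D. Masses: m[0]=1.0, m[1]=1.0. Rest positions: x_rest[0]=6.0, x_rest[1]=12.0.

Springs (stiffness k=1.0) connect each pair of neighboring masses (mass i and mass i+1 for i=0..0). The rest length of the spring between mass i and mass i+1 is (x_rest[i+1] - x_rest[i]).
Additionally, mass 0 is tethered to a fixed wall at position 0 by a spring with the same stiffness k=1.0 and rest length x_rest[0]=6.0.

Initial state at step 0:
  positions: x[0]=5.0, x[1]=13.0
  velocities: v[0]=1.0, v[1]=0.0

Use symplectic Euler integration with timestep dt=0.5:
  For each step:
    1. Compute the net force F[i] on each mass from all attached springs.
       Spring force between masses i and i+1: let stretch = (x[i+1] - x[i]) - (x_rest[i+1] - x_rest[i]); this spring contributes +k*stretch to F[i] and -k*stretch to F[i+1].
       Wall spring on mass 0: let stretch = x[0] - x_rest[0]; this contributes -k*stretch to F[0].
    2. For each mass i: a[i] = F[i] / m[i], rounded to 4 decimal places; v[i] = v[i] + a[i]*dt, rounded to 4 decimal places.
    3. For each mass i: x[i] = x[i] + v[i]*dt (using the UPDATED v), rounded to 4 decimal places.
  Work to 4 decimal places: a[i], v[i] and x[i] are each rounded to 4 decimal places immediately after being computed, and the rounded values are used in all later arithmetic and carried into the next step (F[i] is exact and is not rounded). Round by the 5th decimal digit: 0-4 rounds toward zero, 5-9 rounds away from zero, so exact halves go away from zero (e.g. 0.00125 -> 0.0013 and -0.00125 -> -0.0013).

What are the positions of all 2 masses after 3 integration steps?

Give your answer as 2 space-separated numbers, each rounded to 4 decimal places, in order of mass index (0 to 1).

Step 0: x=[5.0000 13.0000] v=[1.0000 0.0000]
Step 1: x=[6.2500 12.5000] v=[2.5000 -1.0000]
Step 2: x=[7.5000 11.9375] v=[2.5000 -1.1250]
Step 3: x=[7.9844 11.7656] v=[0.9688 -0.3438]

Answer: 7.9844 11.7656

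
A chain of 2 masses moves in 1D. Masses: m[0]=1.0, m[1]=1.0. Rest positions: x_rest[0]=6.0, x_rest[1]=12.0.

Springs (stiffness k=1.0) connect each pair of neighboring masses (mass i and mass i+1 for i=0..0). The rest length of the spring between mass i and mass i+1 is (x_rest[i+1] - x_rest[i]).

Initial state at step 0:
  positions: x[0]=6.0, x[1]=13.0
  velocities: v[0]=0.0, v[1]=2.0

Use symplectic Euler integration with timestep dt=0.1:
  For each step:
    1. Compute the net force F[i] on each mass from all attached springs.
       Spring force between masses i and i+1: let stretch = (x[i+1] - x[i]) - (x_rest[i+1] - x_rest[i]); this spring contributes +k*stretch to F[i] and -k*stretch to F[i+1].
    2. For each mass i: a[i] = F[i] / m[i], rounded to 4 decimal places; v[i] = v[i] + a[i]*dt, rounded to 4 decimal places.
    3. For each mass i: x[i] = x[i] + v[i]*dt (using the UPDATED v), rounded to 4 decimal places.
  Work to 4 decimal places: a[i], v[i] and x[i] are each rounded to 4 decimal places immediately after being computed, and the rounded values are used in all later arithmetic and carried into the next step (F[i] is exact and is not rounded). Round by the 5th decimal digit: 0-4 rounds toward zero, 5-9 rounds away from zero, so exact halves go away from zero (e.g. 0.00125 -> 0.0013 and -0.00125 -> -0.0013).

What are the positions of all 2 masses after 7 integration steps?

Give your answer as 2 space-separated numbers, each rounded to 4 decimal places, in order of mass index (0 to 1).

Step 0: x=[6.0000 13.0000] v=[0.0000 2.0000]
Step 1: x=[6.0100 13.1900] v=[0.1000 1.9000]
Step 2: x=[6.0318 13.3682] v=[0.2180 1.7820]
Step 3: x=[6.0670 13.5330] v=[0.3516 1.6484]
Step 4: x=[6.1168 13.6832] v=[0.4982 1.5018]
Step 5: x=[6.1823 13.8177] v=[0.6548 1.3452]
Step 6: x=[6.2641 13.9359] v=[0.8183 1.1817]
Step 7: x=[6.3627 14.0374] v=[0.9855 1.0145]

Answer: 6.3627 14.0374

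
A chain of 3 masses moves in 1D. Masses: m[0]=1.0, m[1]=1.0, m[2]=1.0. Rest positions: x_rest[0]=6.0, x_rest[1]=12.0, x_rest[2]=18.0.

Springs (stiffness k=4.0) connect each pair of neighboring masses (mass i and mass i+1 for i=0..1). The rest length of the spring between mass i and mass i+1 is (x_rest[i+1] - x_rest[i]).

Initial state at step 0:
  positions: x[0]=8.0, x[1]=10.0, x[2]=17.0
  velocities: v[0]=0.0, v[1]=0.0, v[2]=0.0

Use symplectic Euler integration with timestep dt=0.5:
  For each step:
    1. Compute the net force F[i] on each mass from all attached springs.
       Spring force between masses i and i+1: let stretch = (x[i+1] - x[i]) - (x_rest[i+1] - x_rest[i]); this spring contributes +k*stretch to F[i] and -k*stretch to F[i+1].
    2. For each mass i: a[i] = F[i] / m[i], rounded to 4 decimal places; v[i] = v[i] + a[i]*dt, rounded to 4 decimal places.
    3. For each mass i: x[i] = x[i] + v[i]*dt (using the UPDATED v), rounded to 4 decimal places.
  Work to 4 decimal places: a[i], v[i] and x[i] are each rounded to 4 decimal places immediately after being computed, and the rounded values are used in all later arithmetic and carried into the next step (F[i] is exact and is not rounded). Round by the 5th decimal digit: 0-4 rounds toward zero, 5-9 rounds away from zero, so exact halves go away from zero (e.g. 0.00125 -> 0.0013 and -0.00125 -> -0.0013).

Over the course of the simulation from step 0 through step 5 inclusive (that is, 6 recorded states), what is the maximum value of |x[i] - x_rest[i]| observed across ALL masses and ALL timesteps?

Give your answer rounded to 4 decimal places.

Step 0: x=[8.0000 10.0000 17.0000] v=[0.0000 0.0000 0.0000]
Step 1: x=[4.0000 15.0000 16.0000] v=[-8.0000 10.0000 -2.0000]
Step 2: x=[5.0000 10.0000 20.0000] v=[2.0000 -10.0000 8.0000]
Step 3: x=[5.0000 10.0000 20.0000] v=[0.0000 0.0000 0.0000]
Step 4: x=[4.0000 15.0000 16.0000] v=[-2.0000 10.0000 -8.0000]
Step 5: x=[8.0000 10.0000 17.0000] v=[8.0000 -10.0000 2.0000]
Max displacement = 3.0000

Answer: 3.0000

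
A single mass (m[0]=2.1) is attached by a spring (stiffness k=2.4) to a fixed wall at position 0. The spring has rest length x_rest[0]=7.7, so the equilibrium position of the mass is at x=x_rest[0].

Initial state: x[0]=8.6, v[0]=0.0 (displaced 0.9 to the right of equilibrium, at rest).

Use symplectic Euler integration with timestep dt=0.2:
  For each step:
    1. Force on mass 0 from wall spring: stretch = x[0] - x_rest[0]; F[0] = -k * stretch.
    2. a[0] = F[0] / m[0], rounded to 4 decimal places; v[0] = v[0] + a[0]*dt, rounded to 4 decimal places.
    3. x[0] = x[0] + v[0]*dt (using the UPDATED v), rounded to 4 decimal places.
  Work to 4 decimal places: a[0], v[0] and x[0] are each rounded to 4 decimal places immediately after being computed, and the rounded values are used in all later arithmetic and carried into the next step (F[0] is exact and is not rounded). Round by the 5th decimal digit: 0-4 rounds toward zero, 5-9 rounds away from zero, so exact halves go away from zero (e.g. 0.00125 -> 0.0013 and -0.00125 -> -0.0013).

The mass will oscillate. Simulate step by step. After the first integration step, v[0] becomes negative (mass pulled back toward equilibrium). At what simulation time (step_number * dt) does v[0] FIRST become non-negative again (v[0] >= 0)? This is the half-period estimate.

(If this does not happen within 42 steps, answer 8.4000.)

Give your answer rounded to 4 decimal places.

Step 0: x=[8.6000] v=[0.0000]
Step 1: x=[8.5589] v=[-0.2057]
Step 2: x=[8.4785] v=[-0.4020]
Step 3: x=[8.3625] v=[-0.5799]
Step 4: x=[8.2162] v=[-0.7313]
Step 5: x=[8.0463] v=[-0.8493]
Step 6: x=[7.8606] v=[-0.9285]
Step 7: x=[7.6676] v=[-0.9652]
Step 8: x=[7.4760] v=[-0.9578]
Step 9: x=[7.2947] v=[-0.9066]
Step 10: x=[7.1319] v=[-0.8140]
Step 11: x=[6.9951] v=[-0.6841]
Step 12: x=[6.8905] v=[-0.5230]
Step 13: x=[6.8229] v=[-0.3380]
Step 14: x=[6.7954] v=[-0.1375]
Step 15: x=[6.8093] v=[0.0693]
First v>=0 after going negative at step 15, time=3.0000

Answer: 3.0000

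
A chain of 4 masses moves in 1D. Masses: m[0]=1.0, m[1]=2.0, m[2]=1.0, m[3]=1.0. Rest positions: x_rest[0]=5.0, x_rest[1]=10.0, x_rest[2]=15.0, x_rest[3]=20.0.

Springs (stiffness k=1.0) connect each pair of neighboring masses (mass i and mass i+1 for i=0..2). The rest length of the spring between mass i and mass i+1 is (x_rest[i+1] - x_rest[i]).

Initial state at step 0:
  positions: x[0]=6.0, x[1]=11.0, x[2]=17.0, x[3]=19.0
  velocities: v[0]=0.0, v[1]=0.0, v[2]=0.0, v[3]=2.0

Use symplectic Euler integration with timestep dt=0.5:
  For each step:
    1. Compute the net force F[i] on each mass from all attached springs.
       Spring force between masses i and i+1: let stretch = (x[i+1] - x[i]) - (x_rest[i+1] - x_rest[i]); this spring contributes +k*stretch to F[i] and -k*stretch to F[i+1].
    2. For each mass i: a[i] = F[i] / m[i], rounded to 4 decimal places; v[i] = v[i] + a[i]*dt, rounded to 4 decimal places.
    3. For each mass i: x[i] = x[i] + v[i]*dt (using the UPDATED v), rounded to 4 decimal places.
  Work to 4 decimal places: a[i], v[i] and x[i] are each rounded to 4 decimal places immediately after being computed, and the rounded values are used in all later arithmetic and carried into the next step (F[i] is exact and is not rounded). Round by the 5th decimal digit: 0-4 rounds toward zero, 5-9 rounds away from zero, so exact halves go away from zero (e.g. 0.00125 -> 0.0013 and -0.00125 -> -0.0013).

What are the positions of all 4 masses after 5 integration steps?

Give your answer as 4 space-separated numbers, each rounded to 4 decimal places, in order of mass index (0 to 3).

Step 0: x=[6.0000 11.0000 17.0000 19.0000] v=[0.0000 0.0000 0.0000 2.0000]
Step 1: x=[6.0000 11.1250 16.0000 20.7500] v=[0.0000 0.2500 -2.0000 3.5000]
Step 2: x=[6.0313 11.2188 14.9688 22.5625] v=[0.0625 0.1875 -2.0625 3.6250]
Step 3: x=[6.1095 11.1329 14.8985 23.7266] v=[0.1563 -0.1719 -0.1407 2.3282]
Step 4: x=[6.1935 10.8897 16.0938 23.9337] v=[0.1680 -0.4864 2.3906 0.4142]
Step 5: x=[6.2016 10.7100 17.9481 23.4308] v=[0.0161 -0.3594 3.7085 -1.0058]

Answer: 6.2016 10.7100 17.9481 23.4308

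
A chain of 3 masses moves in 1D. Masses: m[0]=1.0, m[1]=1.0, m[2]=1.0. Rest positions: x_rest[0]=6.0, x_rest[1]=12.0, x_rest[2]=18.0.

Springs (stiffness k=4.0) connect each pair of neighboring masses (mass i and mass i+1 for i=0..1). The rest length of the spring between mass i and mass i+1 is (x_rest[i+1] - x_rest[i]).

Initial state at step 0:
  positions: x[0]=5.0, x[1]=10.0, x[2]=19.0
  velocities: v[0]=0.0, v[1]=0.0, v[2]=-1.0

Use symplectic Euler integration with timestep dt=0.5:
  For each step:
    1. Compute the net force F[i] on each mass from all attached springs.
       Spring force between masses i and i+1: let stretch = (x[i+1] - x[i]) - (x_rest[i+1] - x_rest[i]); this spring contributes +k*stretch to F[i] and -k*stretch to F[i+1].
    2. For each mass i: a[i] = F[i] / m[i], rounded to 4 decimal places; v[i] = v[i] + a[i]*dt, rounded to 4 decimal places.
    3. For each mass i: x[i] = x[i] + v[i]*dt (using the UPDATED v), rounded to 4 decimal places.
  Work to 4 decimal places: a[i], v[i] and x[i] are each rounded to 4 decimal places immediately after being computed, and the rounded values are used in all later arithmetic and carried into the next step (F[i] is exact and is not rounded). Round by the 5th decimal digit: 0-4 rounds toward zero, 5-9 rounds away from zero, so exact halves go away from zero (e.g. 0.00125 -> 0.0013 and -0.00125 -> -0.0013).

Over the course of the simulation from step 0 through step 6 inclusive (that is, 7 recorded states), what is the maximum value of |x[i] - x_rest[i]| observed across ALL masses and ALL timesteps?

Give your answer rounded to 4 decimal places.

Answer: 3.0000

Derivation:
Step 0: x=[5.0000 10.0000 19.0000] v=[0.0000 0.0000 -1.0000]
Step 1: x=[4.0000 14.0000 15.5000] v=[-2.0000 8.0000 -7.0000]
Step 2: x=[7.0000 9.5000 16.5000] v=[6.0000 -9.0000 2.0000]
Step 3: x=[6.5000 9.5000 16.5000] v=[-1.0000 0.0000 0.0000]
Step 4: x=[3.0000 13.5000 15.5000] v=[-7.0000 8.0000 -2.0000]
Step 5: x=[4.0000 9.0000 18.5000] v=[2.0000 -9.0000 6.0000]
Step 6: x=[4.0000 9.0000 18.0000] v=[0.0000 0.0000 -1.0000]
Max displacement = 3.0000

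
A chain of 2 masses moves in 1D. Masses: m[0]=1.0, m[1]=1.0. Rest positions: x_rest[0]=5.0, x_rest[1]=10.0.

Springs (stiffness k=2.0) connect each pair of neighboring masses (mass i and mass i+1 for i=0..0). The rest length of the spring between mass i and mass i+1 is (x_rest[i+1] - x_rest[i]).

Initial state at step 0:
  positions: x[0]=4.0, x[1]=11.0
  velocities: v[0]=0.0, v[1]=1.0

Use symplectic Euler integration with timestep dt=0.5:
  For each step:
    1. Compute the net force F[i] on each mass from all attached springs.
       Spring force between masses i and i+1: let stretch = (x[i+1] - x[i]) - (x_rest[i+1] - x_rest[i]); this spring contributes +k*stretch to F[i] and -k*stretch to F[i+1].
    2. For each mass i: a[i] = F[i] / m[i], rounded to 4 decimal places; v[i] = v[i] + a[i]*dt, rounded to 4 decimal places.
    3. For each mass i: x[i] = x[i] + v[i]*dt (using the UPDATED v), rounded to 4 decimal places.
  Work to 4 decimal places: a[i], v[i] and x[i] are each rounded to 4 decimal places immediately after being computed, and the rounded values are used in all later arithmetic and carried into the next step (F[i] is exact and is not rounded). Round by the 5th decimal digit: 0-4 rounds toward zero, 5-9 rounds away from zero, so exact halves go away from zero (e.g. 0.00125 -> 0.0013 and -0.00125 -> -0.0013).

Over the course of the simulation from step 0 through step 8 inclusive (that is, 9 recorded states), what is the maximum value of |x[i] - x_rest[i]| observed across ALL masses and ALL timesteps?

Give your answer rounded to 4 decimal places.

Answer: 2.7500

Derivation:
Step 0: x=[4.0000 11.0000] v=[0.0000 1.0000]
Step 1: x=[5.0000 10.5000] v=[2.0000 -1.0000]
Step 2: x=[6.2500 9.7500] v=[2.5000 -1.5000]
Step 3: x=[6.7500 9.7500] v=[1.0000 0.0000]
Step 4: x=[6.2500 10.7500] v=[-1.0000 2.0000]
Step 5: x=[5.5000 12.0000] v=[-1.5000 2.5000]
Step 6: x=[5.5000 12.5000] v=[0.0000 1.0000]
Step 7: x=[6.5000 12.0000] v=[2.0000 -1.0000]
Step 8: x=[7.7500 11.2500] v=[2.5000 -1.5000]
Max displacement = 2.7500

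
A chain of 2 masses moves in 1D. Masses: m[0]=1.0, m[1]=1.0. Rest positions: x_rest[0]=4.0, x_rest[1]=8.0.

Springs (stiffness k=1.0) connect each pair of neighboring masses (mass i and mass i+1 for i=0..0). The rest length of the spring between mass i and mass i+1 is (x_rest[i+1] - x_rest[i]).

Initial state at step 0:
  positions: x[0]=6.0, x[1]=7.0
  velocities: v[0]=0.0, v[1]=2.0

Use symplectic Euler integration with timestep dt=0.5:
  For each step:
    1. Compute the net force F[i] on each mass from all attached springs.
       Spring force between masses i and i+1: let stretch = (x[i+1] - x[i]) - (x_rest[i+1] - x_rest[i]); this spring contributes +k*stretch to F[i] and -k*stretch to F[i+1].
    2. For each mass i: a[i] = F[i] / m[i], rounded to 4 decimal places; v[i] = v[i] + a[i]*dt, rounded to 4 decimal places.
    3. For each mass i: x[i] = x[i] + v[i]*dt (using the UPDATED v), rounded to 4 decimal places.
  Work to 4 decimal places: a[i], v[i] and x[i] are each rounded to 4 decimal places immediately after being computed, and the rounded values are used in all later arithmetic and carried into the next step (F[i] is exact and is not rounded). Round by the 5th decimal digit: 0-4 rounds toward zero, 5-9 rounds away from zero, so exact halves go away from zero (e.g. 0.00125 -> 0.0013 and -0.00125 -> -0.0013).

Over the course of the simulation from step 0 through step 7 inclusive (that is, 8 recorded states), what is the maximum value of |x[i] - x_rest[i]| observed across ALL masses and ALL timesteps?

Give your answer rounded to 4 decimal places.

Answer: 5.7541

Derivation:
Step 0: x=[6.0000 7.0000] v=[0.0000 2.0000]
Step 1: x=[5.2500 8.7500] v=[-1.5000 3.5000]
Step 2: x=[4.3750 10.6250] v=[-1.7500 3.7500]
Step 3: x=[4.0625 11.9375] v=[-0.6250 2.6250]
Step 4: x=[4.7188 12.2813] v=[1.3125 0.6875]
Step 5: x=[6.2657 11.7344] v=[3.0938 -1.0938]
Step 6: x=[8.1798 10.8203] v=[3.8282 -1.8282]
Step 7: x=[9.7541 10.2461] v=[3.1485 -1.1485]
Max displacement = 5.7541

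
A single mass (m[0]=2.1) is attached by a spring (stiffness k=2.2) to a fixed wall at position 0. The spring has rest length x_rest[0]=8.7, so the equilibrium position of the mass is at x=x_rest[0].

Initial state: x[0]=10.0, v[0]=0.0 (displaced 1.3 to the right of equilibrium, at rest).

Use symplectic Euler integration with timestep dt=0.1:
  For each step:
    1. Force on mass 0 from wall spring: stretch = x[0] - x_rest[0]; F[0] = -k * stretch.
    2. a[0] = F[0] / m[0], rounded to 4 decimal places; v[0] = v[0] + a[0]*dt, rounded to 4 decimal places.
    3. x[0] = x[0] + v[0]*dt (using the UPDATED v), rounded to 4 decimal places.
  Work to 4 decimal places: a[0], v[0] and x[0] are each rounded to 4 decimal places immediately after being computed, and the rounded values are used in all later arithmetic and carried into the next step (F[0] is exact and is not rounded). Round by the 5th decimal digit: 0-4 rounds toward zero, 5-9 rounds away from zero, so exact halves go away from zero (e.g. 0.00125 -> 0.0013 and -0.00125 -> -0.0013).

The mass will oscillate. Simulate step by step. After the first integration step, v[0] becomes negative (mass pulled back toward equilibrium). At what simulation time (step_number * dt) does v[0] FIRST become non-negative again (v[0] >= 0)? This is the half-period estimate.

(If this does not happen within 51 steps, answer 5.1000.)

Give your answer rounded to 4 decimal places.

Step 0: x=[10.0000] v=[0.0000]
Step 1: x=[9.9864] v=[-0.1362]
Step 2: x=[9.9593] v=[-0.2710]
Step 3: x=[9.9190] v=[-0.4029]
Step 4: x=[9.8659] v=[-0.5306]
Step 5: x=[9.8006] v=[-0.6527]
Step 6: x=[9.7238] v=[-0.7680]
Step 7: x=[9.6363] v=[-0.8753]
Step 8: x=[9.5390] v=[-0.9734]
Step 9: x=[9.4329] v=[-1.0613]
Step 10: x=[9.3191] v=[-1.1381]
Step 11: x=[9.1988] v=[-1.2030]
Step 12: x=[9.0733] v=[-1.2553]
Step 13: x=[8.9439] v=[-1.2944]
Step 14: x=[8.8119] v=[-1.3200]
Step 15: x=[8.6787] v=[-1.3317]
Step 16: x=[8.5458] v=[-1.3295]
Step 17: x=[8.4145] v=[-1.3134]
Step 18: x=[8.2862] v=[-1.2835]
Step 19: x=[8.1622] v=[-1.2402]
Step 20: x=[8.0438] v=[-1.1839]
Step 21: x=[7.9323] v=[-1.1152]
Step 22: x=[7.8288] v=[-1.0348]
Step 23: x=[7.7345] v=[-0.9435]
Step 24: x=[7.6503] v=[-0.8424]
Step 25: x=[7.5771] v=[-0.7324]
Step 26: x=[7.5156] v=[-0.6148]
Step 27: x=[7.4665] v=[-0.4907]
Step 28: x=[7.4304] v=[-0.3615]
Step 29: x=[7.4076] v=[-0.2285]
Step 30: x=[7.3983] v=[-0.0931]
Step 31: x=[7.4026] v=[0.0433]
First v>=0 after going negative at step 31, time=3.1000

Answer: 3.1000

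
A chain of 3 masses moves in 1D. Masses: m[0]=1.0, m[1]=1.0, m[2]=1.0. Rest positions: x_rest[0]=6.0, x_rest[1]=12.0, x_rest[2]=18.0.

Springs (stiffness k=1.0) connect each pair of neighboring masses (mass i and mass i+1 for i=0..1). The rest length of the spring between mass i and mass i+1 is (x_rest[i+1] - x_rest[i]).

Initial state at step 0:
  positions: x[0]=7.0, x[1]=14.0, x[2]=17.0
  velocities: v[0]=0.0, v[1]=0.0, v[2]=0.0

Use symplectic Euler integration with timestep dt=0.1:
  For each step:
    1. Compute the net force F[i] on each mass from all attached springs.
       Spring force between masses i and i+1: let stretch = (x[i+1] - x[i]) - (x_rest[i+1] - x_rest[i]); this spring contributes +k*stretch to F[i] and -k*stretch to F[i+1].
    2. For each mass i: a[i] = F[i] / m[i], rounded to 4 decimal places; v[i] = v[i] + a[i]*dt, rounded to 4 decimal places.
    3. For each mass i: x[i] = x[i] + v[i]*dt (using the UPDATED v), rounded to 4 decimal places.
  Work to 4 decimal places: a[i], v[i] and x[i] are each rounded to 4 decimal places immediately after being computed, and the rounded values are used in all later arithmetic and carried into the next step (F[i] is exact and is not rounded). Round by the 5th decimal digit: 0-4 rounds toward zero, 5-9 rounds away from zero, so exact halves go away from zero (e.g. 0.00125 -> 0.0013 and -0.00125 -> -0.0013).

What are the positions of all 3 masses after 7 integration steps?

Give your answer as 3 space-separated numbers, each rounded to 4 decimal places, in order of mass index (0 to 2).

Answer: 7.2205 13.0239 17.7557

Derivation:
Step 0: x=[7.0000 14.0000 17.0000] v=[0.0000 0.0000 0.0000]
Step 1: x=[7.0100 13.9600 17.0300] v=[0.1000 -0.4000 0.3000]
Step 2: x=[7.0295 13.8812 17.0893] v=[0.1950 -0.7880 0.5930]
Step 3: x=[7.0575 13.7660 17.1765] v=[0.2802 -1.1524 0.8722]
Step 4: x=[7.0926 13.6178 17.2896] v=[0.3511 -1.4822 1.1312]
Step 5: x=[7.1330 13.4411 17.4260] v=[0.4036 -1.7675 1.3640]
Step 6: x=[7.1764 13.2411 17.5826] v=[0.4344 -1.9998 1.5655]
Step 7: x=[7.2205 13.0239 17.7557] v=[0.4409 -2.1721 1.7314]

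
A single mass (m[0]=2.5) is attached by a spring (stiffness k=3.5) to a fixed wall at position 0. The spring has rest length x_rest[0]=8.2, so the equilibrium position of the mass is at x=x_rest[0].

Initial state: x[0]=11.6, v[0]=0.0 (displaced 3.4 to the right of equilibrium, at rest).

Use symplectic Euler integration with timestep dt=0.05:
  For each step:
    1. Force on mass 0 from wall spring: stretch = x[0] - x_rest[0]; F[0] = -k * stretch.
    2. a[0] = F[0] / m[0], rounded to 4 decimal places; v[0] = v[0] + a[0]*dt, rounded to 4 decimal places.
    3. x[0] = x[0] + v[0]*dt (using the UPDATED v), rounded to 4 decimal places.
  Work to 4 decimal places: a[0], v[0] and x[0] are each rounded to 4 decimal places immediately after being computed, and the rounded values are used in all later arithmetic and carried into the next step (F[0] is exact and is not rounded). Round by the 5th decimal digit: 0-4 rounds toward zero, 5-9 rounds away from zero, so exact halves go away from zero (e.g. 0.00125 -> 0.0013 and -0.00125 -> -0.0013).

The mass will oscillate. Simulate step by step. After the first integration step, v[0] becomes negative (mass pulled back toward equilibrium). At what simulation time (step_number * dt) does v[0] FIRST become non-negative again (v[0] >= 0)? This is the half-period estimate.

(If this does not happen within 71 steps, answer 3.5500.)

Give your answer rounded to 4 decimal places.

Answer: 2.7000

Derivation:
Step 0: x=[11.6000] v=[0.0000]
Step 1: x=[11.5881] v=[-0.2380]
Step 2: x=[11.5643] v=[-0.4752]
Step 3: x=[11.5288] v=[-0.7107]
Step 4: x=[11.4816] v=[-0.9437]
Step 5: x=[11.4229] v=[-1.1734]
Step 6: x=[11.3530] v=[-1.3990]
Step 7: x=[11.2720] v=[-1.6197]
Step 8: x=[11.1803] v=[-1.8347]
Step 9: x=[11.0781] v=[-2.0433]
Step 10: x=[10.9659] v=[-2.2448]
Step 11: x=[10.8440] v=[-2.4384]
Step 12: x=[10.7128] v=[-2.6235]
Step 13: x=[10.5728] v=[-2.7994]
Step 14: x=[10.4245] v=[-2.9655]
Step 15: x=[10.2684] v=[-3.1212]
Step 16: x=[10.1051] v=[-3.2660]
Step 17: x=[9.9351] v=[-3.3994]
Step 18: x=[9.7591] v=[-3.5209]
Step 19: x=[9.5776] v=[-3.6300]
Step 20: x=[9.3913] v=[-3.7264]
Step 21: x=[9.2008] v=[-3.8098]
Step 22: x=[9.0068] v=[-3.8799]
Step 23: x=[8.8100] v=[-3.9364]
Step 24: x=[8.6110] v=[-3.9791]
Step 25: x=[8.4106] v=[-4.0079]
Step 26: x=[8.2095] v=[-4.0226]
Step 27: x=[8.0083] v=[-4.0233]
Step 28: x=[7.8078] v=[-4.0099]
Step 29: x=[7.6087] v=[-3.9824]
Step 30: x=[7.4117] v=[-3.9410]
Step 31: x=[7.2174] v=[-3.8858]
Step 32: x=[7.0266] v=[-3.8170]
Step 33: x=[6.8399] v=[-3.7349]
Step 34: x=[6.6579] v=[-3.6397]
Step 35: x=[6.4813] v=[-3.5318]
Step 36: x=[6.3107] v=[-3.4115]
Step 37: x=[6.1467] v=[-3.2793]
Step 38: x=[5.9899] v=[-3.1356]
Step 39: x=[5.8409] v=[-2.9809]
Step 40: x=[5.7001] v=[-2.8158]
Step 41: x=[5.5681] v=[-2.6408]
Step 42: x=[5.4453] v=[-2.4566]
Step 43: x=[5.3321] v=[-2.2638]
Step 44: x=[5.2290] v=[-2.0630]
Step 45: x=[5.1363] v=[-1.8550]
Step 46: x=[5.0543] v=[-1.6405]
Step 47: x=[4.9833] v=[-1.4203]
Step 48: x=[4.9235] v=[-1.1951]
Step 49: x=[4.8752] v=[-0.9657]
Step 50: x=[4.8386] v=[-0.7330]
Step 51: x=[4.8137] v=[-0.4977]
Step 52: x=[4.8007] v=[-0.2607]
Step 53: x=[4.7996] v=[-0.0228]
Step 54: x=[4.8104] v=[0.2152]
First v>=0 after going negative at step 54, time=2.7000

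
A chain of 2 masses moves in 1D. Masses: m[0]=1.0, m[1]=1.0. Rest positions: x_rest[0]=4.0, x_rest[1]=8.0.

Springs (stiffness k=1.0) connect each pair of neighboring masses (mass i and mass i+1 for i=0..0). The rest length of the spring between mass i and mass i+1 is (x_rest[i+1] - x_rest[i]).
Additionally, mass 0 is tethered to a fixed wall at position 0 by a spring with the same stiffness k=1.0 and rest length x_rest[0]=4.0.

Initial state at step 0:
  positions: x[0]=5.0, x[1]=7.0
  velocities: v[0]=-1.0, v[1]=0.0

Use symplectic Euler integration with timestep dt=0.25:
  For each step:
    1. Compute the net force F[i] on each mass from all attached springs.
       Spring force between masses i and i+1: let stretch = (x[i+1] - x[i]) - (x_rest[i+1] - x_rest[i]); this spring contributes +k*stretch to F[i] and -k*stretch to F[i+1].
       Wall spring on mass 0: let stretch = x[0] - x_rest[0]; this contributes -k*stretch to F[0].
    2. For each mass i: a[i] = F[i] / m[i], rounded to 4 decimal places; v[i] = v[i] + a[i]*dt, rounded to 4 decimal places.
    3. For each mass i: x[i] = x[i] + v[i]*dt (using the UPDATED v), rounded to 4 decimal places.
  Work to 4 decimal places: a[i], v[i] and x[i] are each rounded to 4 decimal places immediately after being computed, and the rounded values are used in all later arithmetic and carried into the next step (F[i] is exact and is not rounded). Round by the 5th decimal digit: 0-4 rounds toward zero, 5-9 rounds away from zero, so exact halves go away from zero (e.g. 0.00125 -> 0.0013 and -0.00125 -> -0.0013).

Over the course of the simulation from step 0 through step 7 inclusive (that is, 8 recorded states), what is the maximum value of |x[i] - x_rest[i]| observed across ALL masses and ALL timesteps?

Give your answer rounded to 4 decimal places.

Answer: 1.7967

Derivation:
Step 0: x=[5.0000 7.0000] v=[-1.0000 0.0000]
Step 1: x=[4.5625 7.1250] v=[-1.7500 0.5000]
Step 2: x=[4.0000 7.3399] v=[-2.2500 0.8594]
Step 3: x=[3.3963 7.5960] v=[-2.4150 1.0244]
Step 4: x=[2.8428 7.8396] v=[-2.2142 0.9745]
Step 5: x=[2.4239 8.0209] v=[-1.6757 0.7253]
Step 6: x=[2.2033 8.1024] v=[-0.8824 0.3261]
Step 7: x=[2.2137 8.0652] v=[0.0416 -0.1487]
Max displacement = 1.7967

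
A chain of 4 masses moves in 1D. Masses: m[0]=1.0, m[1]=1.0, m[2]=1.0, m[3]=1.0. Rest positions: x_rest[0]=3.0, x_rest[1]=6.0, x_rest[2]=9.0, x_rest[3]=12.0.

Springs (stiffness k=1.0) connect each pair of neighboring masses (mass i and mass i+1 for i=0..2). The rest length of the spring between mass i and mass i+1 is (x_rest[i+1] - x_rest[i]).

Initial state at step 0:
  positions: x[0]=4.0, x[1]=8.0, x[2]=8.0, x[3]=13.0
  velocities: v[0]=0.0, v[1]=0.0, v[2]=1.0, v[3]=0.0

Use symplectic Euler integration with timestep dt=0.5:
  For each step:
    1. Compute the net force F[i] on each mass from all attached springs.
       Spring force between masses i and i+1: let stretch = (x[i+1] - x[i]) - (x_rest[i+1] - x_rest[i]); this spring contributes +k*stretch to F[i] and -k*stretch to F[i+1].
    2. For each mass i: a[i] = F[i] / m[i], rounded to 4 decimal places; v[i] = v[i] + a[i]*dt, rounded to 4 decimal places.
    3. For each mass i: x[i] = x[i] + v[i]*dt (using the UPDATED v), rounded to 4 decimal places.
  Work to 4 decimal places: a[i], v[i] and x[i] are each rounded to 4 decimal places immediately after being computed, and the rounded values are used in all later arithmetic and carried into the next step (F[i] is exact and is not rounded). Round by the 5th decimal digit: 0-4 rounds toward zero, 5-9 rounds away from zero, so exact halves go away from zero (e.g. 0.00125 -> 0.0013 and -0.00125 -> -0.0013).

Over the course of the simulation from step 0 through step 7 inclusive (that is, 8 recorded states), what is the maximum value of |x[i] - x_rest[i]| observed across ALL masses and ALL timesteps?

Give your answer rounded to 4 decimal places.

Answer: 3.0157

Derivation:
Step 0: x=[4.0000 8.0000 8.0000 13.0000] v=[0.0000 0.0000 1.0000 0.0000]
Step 1: x=[4.2500 7.0000 9.7500 12.5000] v=[0.5000 -2.0000 3.5000 -1.0000]
Step 2: x=[4.4375 6.0000 11.5000 12.0625] v=[0.3750 -2.0000 3.5000 -0.8750]
Step 3: x=[4.2656 5.9844 12.0157 12.2344] v=[-0.3438 -0.0313 1.0313 0.3438]
Step 4: x=[3.7734 7.0469 11.0782 13.1017] v=[-0.9844 2.1250 -1.8750 1.7345]
Step 5: x=[3.3496 8.2989 9.6388 14.2131] v=[-0.8477 2.5039 -2.8789 2.2228]
Step 6: x=[3.4131 8.6485 9.0080 14.9310] v=[0.1270 0.6992 -1.2617 1.4357]
Step 7: x=[4.0355 7.7791 9.7681 14.9181] v=[1.2447 -1.7388 1.5201 -0.0258]
Max displacement = 3.0157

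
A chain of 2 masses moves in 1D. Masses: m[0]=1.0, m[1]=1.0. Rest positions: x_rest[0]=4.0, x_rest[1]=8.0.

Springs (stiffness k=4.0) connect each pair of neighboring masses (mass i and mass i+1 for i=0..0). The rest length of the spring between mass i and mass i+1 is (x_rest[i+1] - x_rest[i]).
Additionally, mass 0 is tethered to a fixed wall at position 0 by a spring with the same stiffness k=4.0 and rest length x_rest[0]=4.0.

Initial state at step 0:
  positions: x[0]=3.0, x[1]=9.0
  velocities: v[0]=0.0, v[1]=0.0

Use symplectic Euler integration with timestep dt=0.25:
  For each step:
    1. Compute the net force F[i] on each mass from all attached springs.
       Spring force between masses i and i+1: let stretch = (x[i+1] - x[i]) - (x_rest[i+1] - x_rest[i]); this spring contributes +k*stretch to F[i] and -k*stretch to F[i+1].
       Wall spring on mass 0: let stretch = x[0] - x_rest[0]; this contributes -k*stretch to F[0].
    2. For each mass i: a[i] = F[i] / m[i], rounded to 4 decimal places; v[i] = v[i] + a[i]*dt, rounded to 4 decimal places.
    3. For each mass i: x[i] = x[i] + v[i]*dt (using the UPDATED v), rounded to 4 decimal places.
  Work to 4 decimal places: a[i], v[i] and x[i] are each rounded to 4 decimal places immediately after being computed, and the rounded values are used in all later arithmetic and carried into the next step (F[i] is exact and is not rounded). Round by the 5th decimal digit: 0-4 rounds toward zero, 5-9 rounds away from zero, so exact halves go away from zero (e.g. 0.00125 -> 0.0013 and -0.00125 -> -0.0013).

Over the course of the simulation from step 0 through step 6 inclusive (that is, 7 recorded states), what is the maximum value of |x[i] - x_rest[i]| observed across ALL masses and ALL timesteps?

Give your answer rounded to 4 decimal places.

Step 0: x=[3.0000 9.0000] v=[0.0000 0.0000]
Step 1: x=[3.7500 8.5000] v=[3.0000 -2.0000]
Step 2: x=[4.7500 7.8125] v=[4.0000 -2.7500]
Step 3: x=[5.3281 7.3594] v=[2.3125 -1.8125]
Step 4: x=[5.0820 7.3985] v=[-0.9843 0.1562]
Step 5: x=[4.1446 7.8584] v=[-3.7498 1.8397]
Step 6: x=[3.0995 8.3899] v=[-4.1806 2.1259]
Max displacement = 1.3281

Answer: 1.3281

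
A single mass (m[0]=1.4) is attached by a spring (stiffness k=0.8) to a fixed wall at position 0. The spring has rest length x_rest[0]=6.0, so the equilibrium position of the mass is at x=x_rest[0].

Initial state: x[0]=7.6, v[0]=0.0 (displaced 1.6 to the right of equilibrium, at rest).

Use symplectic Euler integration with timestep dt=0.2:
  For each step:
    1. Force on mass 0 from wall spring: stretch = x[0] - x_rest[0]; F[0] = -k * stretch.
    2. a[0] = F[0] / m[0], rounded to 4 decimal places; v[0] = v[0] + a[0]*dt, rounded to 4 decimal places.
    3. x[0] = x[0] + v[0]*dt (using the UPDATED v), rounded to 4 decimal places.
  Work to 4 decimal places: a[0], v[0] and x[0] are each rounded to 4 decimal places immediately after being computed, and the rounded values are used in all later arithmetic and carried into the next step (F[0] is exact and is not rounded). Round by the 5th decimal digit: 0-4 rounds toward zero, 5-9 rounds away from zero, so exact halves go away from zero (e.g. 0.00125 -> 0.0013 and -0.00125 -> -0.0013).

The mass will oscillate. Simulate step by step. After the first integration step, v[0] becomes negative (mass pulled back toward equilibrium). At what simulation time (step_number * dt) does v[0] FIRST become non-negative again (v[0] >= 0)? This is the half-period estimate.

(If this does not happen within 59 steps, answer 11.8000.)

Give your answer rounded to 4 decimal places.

Step 0: x=[7.6000] v=[0.0000]
Step 1: x=[7.5634] v=[-0.1829]
Step 2: x=[7.4911] v=[-0.3616]
Step 3: x=[7.3847] v=[-0.5320]
Step 4: x=[7.2466] v=[-0.6903]
Step 5: x=[7.0800] v=[-0.8328]
Step 6: x=[6.8888] v=[-0.9562]
Step 7: x=[6.6772] v=[-1.0578]
Step 8: x=[6.4502] v=[-1.1352]
Step 9: x=[6.2129] v=[-1.1867]
Step 10: x=[5.9707] v=[-1.2110]
Step 11: x=[5.7292] v=[-1.2077]
Step 12: x=[5.4938] v=[-1.1768]
Step 13: x=[5.2700] v=[-1.1189]
Step 14: x=[5.0629] v=[-1.0355]
Step 15: x=[4.8772] v=[-0.9284]
Step 16: x=[4.7172] v=[-0.8001]
Step 17: x=[4.5865] v=[-0.6535]
Step 18: x=[4.4881] v=[-0.4920]
Step 19: x=[4.4243] v=[-0.3192]
Step 20: x=[4.3965] v=[-0.1391]
Step 21: x=[4.4053] v=[0.0442]
First v>=0 after going negative at step 21, time=4.2000

Answer: 4.2000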